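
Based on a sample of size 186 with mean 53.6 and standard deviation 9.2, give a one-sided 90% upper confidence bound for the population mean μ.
μ ≤ 54.47

Upper bound (one-sided):
t* = 1.286 (one-sided for 90%)
Upper bound = x̄ + t* · s/√n = 53.6 + 1.286 · 9.2/√186 = 54.47

We are 90% confident that μ ≤ 54.47.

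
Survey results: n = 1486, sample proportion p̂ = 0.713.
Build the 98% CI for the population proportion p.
(0.686, 0.740)

Proportion CI:
SE = √(p̂(1-p̂)/n) = √(0.713 · 0.287 / 1486) = 0.01173

z* = 2.326
Margin = z* · SE = 2.326 · 0.01173 = 0.0273

CI: 0.713 ± 0.0273 = (0.686, 0.740)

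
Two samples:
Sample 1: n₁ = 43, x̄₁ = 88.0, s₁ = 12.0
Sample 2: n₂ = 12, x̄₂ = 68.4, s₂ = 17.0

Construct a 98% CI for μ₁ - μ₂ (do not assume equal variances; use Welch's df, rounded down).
(5.86, 33.34)

Difference: x̄₁ - x̄₂ = 19.60
SE = √(s₁²/n₁ + s₂²/n₂) = √(12.0²/43 + 17.0²/12) = 5.2376
df = 14.20 → 14 (Welch–Satterthwaite, rounded down)
t* = 2.624

CI: 19.60 ± 2.624 · 5.2376 = 19.60 ± 13.74 = (5.86, 33.34)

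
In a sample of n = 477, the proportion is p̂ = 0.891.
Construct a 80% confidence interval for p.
(0.873, 0.909)

Proportion CI:
SE = √(p̂(1-p̂)/n) = √(0.891 · 0.109 / 477) = 0.01427

z* = 1.282
Margin = z* · SE = 1.282 · 0.01427 = 0.0183

CI: 0.891 ± 0.0183 = (0.873, 0.909)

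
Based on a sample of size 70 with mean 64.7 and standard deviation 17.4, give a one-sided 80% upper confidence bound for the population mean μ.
μ ≤ 66.46

Upper bound (one-sided):
t* = 0.847 (one-sided for 80%)
Upper bound = x̄ + t* · s/√n = 64.7 + 0.847 · 17.4/√70 = 66.46

We are 80% confident that μ ≤ 66.46.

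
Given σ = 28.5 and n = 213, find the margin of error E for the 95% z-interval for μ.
Margin of error = 3.83

Margin of error = z* · σ/√n
= 1.960 · 28.5/√213
= 1.960 · 28.5/14.5945
= 3.83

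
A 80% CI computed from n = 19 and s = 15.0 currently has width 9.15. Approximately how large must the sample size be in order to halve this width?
n ≈ 76

CI width ∝ 1/√n
To reduce width by factor 2, need √n to grow by 2 → need 2² = 4 times as many samples.

Current: n = 19, width = 9.15
New: n = 76, width ≈ 4.45

Width reduced by factor of 9.15/4.45 = 2.06.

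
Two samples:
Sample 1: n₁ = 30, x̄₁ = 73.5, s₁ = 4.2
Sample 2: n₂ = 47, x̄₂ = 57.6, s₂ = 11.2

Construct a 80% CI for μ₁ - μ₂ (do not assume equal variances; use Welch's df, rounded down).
(13.56, 18.24)

Difference: x̄₁ - x̄₂ = 15.90
SE = √(s₁²/n₁ + s₂²/n₂) = √(4.2²/30 + 11.2²/47) = 1.8047
df = 63.60 → 63 (Welch–Satterthwaite, rounded down)
t* = 1.295

CI: 15.90 ± 1.295 · 1.8047 = 15.90 ± 2.34 = (13.56, 18.24)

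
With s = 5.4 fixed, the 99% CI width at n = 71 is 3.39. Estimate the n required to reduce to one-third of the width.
n ≈ 639

CI width ∝ 1/√n
To reduce width by factor 3, need √n to grow by 3 → need 3² = 9 times as many samples.

Current: n = 71, width = 3.39
New: n = 639, width ≈ 1.10

Width reduced by factor of 3.39/1.10 = 3.08.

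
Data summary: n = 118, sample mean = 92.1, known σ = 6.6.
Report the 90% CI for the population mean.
(91.10, 93.10)

z-interval (σ known):
z* = 1.645 for 90% confidence

Margin of error = z* · σ/√n = 1.645 · 6.6/√118 = 1.00

CI: (92.1 - 1.00, 92.1 + 1.00) = (91.10, 93.10)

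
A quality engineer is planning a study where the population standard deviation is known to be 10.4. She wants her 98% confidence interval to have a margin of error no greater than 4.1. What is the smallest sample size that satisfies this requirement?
n ≥ 35

For margin E ≤ 4.1:
n ≥ (z* · σ / E)²
n ≥ (2.326 · 10.4 / 4.1)²
n ≥ 34.81

Minimum n = 35 (rounding up)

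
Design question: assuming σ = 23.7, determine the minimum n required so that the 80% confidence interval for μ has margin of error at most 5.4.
n ≥ 32

For margin E ≤ 5.4:
n ≥ (z* · σ / E)²
n ≥ (1.282 · 23.7 / 5.4)²
n ≥ 31.66

Minimum n = 32 (rounding up)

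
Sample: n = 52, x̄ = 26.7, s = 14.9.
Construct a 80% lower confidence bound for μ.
μ ≥ 24.95

Lower bound (one-sided):
t* = 0.849 (one-sided for 80%)
Lower bound = x̄ - t* · s/√n = 26.7 - 0.849 · 14.9/√52 = 24.95

We are 80% confident that μ ≥ 24.95.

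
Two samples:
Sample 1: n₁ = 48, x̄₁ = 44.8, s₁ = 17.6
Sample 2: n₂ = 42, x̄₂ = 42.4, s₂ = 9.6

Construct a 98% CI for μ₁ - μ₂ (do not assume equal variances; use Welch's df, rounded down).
(-4.59, 9.39)

Difference: x̄₁ - x̄₂ = 2.40
SE = √(s₁²/n₁ + s₂²/n₂) = √(17.6²/48 + 9.6²/42) = 2.9407
df = 74.52 → 74 (Welch–Satterthwaite, rounded down)
t* = 2.378

CI: 2.40 ± 2.378 · 2.9407 = 2.40 ± 6.99 = (-4.59, 9.39)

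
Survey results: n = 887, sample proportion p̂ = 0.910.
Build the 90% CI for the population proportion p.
(0.894, 0.926)

Proportion CI:
SE = √(p̂(1-p̂)/n) = √(0.910 · 0.090 / 887) = 0.00961

z* = 1.645
Margin = z* · SE = 1.645 · 0.00961 = 0.0158

CI: 0.910 ± 0.0158 = (0.894, 0.926)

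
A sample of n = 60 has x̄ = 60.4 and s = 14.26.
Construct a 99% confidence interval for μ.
(55.50, 65.30)

t-interval (σ unknown):
df = n - 1 = 59
t* = 2.662 for 99% confidence

Margin of error = t* · s/√n = 2.662 · 14.26/√60 = 4.90

CI: (55.50, 65.30)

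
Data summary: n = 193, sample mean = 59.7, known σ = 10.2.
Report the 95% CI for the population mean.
(58.26, 61.14)

z-interval (σ known):
z* = 1.960 for 95% confidence

Margin of error = z* · σ/√n = 1.960 · 10.2/√193 = 1.44

CI: (59.7 - 1.44, 59.7 + 1.44) = (58.26, 61.14)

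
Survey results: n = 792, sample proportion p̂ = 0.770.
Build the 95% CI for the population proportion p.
(0.741, 0.799)

Proportion CI:
SE = √(p̂(1-p̂)/n) = √(0.770 · 0.230 / 792) = 0.01495

z* = 1.960
Margin = z* · SE = 1.960 · 0.01495 = 0.0293

CI: 0.770 ± 0.0293 = (0.741, 0.799)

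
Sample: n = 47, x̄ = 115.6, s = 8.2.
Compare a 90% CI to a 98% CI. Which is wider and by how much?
98% CI is wider by 1.75

df = 46
90% CI: t* = 1.679, (113.59, 117.61), width = 2 · t* · s/√n = 4.02
98% CI: t* = 2.410, (112.72, 118.48), width = 2 · t* · s/√n = 5.77

The 98% CI is wider by 5.77 - 4.02 = 1.75.
Higher confidence requires a wider interval.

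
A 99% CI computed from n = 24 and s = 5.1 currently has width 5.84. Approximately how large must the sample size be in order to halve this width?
n ≈ 96

CI width ∝ 1/√n
To reduce width by factor 2, need √n to grow by 2 → need 2² = 4 times as many samples.

Current: n = 24, width = 5.84
New: n = 96, width ≈ 2.74

Width reduced by factor of 5.84/2.74 = 2.13.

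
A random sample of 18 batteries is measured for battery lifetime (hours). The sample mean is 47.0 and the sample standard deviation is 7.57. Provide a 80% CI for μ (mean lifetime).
(44.62, 49.38)

t-interval (σ unknown):
df = n - 1 = 17
t* = 1.333 for 80% confidence

Margin of error = t* · s/√n = 1.333 · 7.57/√18 = 2.38

CI: (44.62, 49.38)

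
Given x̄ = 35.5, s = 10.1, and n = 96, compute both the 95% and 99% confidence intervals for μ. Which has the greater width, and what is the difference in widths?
99% CI is wider by 1.33

df = 95
95% CI: t* = 1.985, (33.45, 37.55), width = 2 · t* · s/√n = 4.09
99% CI: t* = 2.629, (32.79, 38.21), width = 2 · t* · s/√n = 5.42

The 99% CI is wider by 5.42 - 4.09 = 1.33.
Higher confidence requires a wider interval.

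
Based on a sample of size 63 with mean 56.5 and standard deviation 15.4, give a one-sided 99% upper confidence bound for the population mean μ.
μ ≤ 61.13

Upper bound (one-sided):
t* = 2.388 (one-sided for 99%)
Upper bound = x̄ + t* · s/√n = 56.5 + 2.388 · 15.4/√63 = 61.13

We are 99% confident that μ ≤ 61.13.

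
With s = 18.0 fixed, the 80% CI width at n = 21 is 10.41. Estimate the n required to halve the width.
n ≈ 84

CI width ∝ 1/√n
To reduce width by factor 2, need √n to grow by 2 → need 2² = 4 times as many samples.

Current: n = 21, width = 10.41
New: n = 84, width ≈ 5.07

Width reduced by factor of 10.41/5.07 = 2.05.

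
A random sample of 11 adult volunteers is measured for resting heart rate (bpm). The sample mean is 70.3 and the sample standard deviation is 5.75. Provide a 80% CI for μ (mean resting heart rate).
(67.92, 72.68)

t-interval (σ unknown):
df = n - 1 = 10
t* = 1.372 for 80% confidence

Margin of error = t* · s/√n = 1.372 · 5.75/√11 = 2.38

CI: (67.92, 72.68)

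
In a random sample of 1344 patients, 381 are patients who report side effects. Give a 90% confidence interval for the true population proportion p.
(0.263, 0.304)

Proportion CI:
p̂ = 381/1344 = 0.28348
SE = √(p̂(1-p̂)/n) = √(0.28348 · 0.71652 / 1344) = 0.01229

z* = 1.645
Margin = z* · SE = 1.645 · 0.01229 = 0.0202

CI: 0.28348 ± 0.0202 = (0.263, 0.304)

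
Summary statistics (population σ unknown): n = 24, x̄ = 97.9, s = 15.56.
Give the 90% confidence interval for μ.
(92.46, 103.34)

t-interval (σ unknown):
df = n - 1 = 23
t* = 1.714 for 90% confidence

Margin of error = t* · s/√n = 1.714 · 15.56/√24 = 5.44

CI: (92.46, 103.34)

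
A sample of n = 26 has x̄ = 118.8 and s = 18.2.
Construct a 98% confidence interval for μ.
(109.93, 127.67)

t-interval (σ unknown):
df = n - 1 = 25
t* = 2.485 for 98% confidence

Margin of error = t* · s/√n = 2.485 · 18.2/√26 = 8.87

CI: (109.93, 127.67)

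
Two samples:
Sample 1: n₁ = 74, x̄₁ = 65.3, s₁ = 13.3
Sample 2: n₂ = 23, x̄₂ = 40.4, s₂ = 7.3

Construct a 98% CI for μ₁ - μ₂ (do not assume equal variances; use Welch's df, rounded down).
(19.73, 30.07)

Difference: x̄₁ - x̄₂ = 24.90
SE = √(s₁²/n₁ + s₂²/n₂) = √(13.3²/74 + 7.3²/23) = 2.1696
df = 68.76 → 68 (Welch–Satterthwaite, rounded down)
t* = 2.382

CI: 24.90 ± 2.382 · 2.1696 = 24.90 ± 5.17 = (19.73, 30.07)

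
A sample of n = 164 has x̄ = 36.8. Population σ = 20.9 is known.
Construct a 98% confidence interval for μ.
(33.00, 40.60)

z-interval (σ known):
z* = 2.326 for 98% confidence

Margin of error = z* · σ/√n = 2.326 · 20.9/√164 = 3.80

CI: (36.8 - 3.80, 36.8 + 3.80) = (33.00, 40.60)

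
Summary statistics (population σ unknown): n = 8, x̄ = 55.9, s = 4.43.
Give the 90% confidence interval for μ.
(52.93, 58.87)

t-interval (σ unknown):
df = n - 1 = 7
t* = 1.895 for 90% confidence

Margin of error = t* · s/√n = 1.895 · 4.43/√8 = 2.97

CI: (52.93, 58.87)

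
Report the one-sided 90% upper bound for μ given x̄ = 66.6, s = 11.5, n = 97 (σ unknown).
μ ≤ 68.11

Upper bound (one-sided):
t* = 1.290 (one-sided for 90%)
Upper bound = x̄ + t* · s/√n = 66.6 + 1.290 · 11.5/√97 = 68.11

We are 90% confident that μ ≤ 68.11.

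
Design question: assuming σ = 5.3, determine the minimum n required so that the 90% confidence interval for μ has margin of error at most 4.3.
n ≥ 5

For margin E ≤ 4.3:
n ≥ (z* · σ / E)²
n ≥ (1.645 · 5.3 / 4.3)²
n ≥ 4.11

Minimum n = 5 (rounding up)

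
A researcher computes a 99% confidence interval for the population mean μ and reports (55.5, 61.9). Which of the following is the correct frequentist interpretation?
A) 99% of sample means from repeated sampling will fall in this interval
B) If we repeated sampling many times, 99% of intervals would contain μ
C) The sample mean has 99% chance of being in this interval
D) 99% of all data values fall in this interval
B

A) Wrong — coverage applies to intervals containing μ, not to future x̄ values.
B) Correct — this is the frequentist long-run coverage interpretation.
C) Wrong — x̄ is observed and sits in the interval by construction.
D) Wrong — a CI is about the parameter μ, not individual data values.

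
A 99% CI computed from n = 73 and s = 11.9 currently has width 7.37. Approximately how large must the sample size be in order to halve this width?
n ≈ 292

CI width ∝ 1/√n
To reduce width by factor 2, need √n to grow by 2 → need 2² = 4 times as many samples.

Current: n = 73, width = 7.37
New: n = 292, width ≈ 3.61

Width reduced by factor of 7.37/3.61 = 2.04.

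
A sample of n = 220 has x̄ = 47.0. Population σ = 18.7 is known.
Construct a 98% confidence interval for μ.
(44.07, 49.93)

z-interval (σ known):
z* = 2.326 for 98% confidence

Margin of error = z* · σ/√n = 2.326 · 18.7/√220 = 2.93

CI: (47.0 - 2.93, 47.0 + 2.93) = (44.07, 49.93)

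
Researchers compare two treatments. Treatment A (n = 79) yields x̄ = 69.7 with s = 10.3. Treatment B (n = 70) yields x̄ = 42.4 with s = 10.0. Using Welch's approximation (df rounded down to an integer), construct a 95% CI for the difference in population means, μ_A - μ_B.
(24.01, 30.59)

Difference: x̄₁ - x̄₂ = 27.30
SE = √(s₁²/n₁ + s₂²/n₂) = √(10.3²/79 + 10.0²/70) = 1.6648
df = 145.76 → 145 (Welch–Satterthwaite, rounded down)
t* = 1.976

CI: 27.30 ± 1.976 · 1.6648 = 27.30 ± 3.29 = (24.01, 30.59)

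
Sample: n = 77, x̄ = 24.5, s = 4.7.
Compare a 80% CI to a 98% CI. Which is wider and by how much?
98% CI is wider by 1.16

df = 76
80% CI: t* = 1.293, (23.81, 25.19), width = 2 · t* · s/√n = 1.39
98% CI: t* = 2.376, (23.23, 25.77), width = 2 · t* · s/√n = 2.55

The 98% CI is wider by 2.55 - 1.39 = 1.16.
Higher confidence requires a wider interval.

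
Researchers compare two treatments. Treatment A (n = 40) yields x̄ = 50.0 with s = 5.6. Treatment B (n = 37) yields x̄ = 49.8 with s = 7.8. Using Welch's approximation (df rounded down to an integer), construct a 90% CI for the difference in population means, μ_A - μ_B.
(-2.40, 2.80)

Difference: x̄₁ - x̄₂ = 0.20
SE = √(s₁²/n₁ + s₂²/n₂) = √(5.6²/40 + 7.8²/37) = 1.5583
df = 64.90 → 64 (Welch–Satterthwaite, rounded down)
t* = 1.669

CI: 0.20 ± 1.669 · 1.5583 = 0.20 ± 2.60 = (-2.40, 2.80)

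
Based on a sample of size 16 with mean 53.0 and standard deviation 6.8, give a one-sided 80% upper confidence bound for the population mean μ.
μ ≤ 54.47

Upper bound (one-sided):
t* = 0.866 (one-sided for 80%)
Upper bound = x̄ + t* · s/√n = 53.0 + 0.866 · 6.8/√16 = 54.47

We are 80% confident that μ ≤ 54.47.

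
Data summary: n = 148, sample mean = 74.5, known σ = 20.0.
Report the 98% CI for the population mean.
(70.68, 78.32)

z-interval (σ known):
z* = 2.326 for 98% confidence

Margin of error = z* · σ/√n = 2.326 · 20.0/√148 = 3.82

CI: (74.5 - 3.82, 74.5 + 3.82) = (70.68, 78.32)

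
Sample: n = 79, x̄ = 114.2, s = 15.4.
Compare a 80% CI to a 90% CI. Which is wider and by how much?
90% CI is wider by 1.29

df = 78
80% CI: t* = 1.292, (111.96, 116.44), width = 2 · t* · s/√n = 4.48
90% CI: t* = 1.665, (111.32, 117.08), width = 2 · t* · s/√n = 5.77

The 90% CI is wider by 5.77 - 4.48 = 1.29.
Higher confidence requires a wider interval.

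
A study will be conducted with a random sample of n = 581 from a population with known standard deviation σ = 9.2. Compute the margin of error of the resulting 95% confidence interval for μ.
Margin of error = 0.75

Margin of error = z* · σ/√n
= 1.960 · 9.2/√581
= 1.960 · 9.2/24.1039
= 0.75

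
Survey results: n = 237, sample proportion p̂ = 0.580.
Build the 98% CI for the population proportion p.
(0.505, 0.655)

Proportion CI:
SE = √(p̂(1-p̂)/n) = √(0.580 · 0.420 / 237) = 0.03206

z* = 2.326
Margin = z* · SE = 2.326 · 0.03206 = 0.0746

CI: 0.580 ± 0.0746 = (0.505, 0.655)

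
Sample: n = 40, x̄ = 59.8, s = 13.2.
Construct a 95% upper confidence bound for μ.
μ ≤ 63.32

Upper bound (one-sided):
t* = 1.685 (one-sided for 95%)
Upper bound = x̄ + t* · s/√n = 59.8 + 1.685 · 13.2/√40 = 63.32

We are 95% confident that μ ≤ 63.32.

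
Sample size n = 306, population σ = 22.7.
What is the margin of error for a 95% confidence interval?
Margin of error = 2.54

Margin of error = z* · σ/√n
= 1.960 · 22.7/√306
= 1.960 · 22.7/17.4929
= 2.54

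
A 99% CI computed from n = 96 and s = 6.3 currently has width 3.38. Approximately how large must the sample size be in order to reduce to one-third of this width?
n ≈ 864

CI width ∝ 1/√n
To reduce width by factor 3, need √n to grow by 3 → need 3² = 9 times as many samples.

Current: n = 96, width = 3.38
New: n = 864, width ≈ 1.11

Width reduced by factor of 3.38/1.11 = 3.05.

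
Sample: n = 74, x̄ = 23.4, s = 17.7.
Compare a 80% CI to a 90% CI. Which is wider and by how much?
90% CI is wider by 1.54

df = 73
80% CI: t* = 1.293, (20.74, 26.06), width = 2 · t* · s/√n = 5.32
90% CI: t* = 1.666, (19.97, 26.83), width = 2 · t* · s/√n = 6.86

The 90% CI is wider by 6.86 - 5.32 = 1.54.
Higher confidence requires a wider interval.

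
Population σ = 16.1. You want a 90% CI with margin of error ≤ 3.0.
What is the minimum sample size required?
n ≥ 78

For margin E ≤ 3.0:
n ≥ (z* · σ / E)²
n ≥ (1.645 · 16.1 / 3.0)²
n ≥ 77.94

Minimum n = 78 (rounding up)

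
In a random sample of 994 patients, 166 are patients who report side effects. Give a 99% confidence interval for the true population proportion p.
(0.137, 0.197)

Proportion CI:
p̂ = 166/994 = 0.16700
SE = √(p̂(1-p̂)/n) = √(0.16700 · 0.83300 / 994) = 0.01183

z* = 2.576
Margin = z* · SE = 2.576 · 0.01183 = 0.0305

CI: 0.16700 ± 0.0305 = (0.137, 0.197)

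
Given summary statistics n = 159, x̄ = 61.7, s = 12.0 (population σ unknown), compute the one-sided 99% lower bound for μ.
μ ≥ 59.46

Lower bound (one-sided):
t* = 2.350 (one-sided for 99%)
Lower bound = x̄ - t* · s/√n = 61.7 - 2.350 · 12.0/√159 = 59.46

We are 99% confident that μ ≥ 59.46.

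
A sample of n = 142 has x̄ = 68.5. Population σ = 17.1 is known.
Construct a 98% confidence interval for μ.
(65.16, 71.84)

z-interval (σ known):
z* = 2.326 for 98% confidence

Margin of error = z* · σ/√n = 2.326 · 17.1/√142 = 3.34

CI: (68.5 - 3.34, 68.5 + 3.34) = (65.16, 71.84)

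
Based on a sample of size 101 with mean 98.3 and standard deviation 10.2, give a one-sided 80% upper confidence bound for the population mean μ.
μ ≤ 99.16

Upper bound (one-sided):
t* = 0.845 (one-sided for 80%)
Upper bound = x̄ + t* · s/√n = 98.3 + 0.845 · 10.2/√101 = 99.16

We are 80% confident that μ ≤ 99.16.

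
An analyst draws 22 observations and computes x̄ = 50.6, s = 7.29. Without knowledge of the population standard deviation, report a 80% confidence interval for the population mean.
(48.54, 52.66)

t-interval (σ unknown):
df = n - 1 = 21
t* = 1.323 for 80% confidence

Margin of error = t* · s/√n = 1.323 · 7.29/√22 = 2.06

CI: (48.54, 52.66)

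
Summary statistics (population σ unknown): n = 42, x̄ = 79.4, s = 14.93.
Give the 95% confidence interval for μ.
(74.75, 84.05)

t-interval (σ unknown):
df = n - 1 = 41
t* = 2.020 for 95% confidence

Margin of error = t* · s/√n = 2.020 · 14.93/√42 = 4.65

CI: (74.75, 84.05)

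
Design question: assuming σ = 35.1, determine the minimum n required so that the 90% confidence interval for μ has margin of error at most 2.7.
n ≥ 458

For margin E ≤ 2.7:
n ≥ (z* · σ / E)²
n ≥ (1.645 · 35.1 / 2.7)²
n ≥ 457.32

Minimum n = 458 (rounding up)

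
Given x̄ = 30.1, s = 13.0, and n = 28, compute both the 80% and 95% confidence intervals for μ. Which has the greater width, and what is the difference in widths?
95% CI is wider by 3.62

df = 27
80% CI: t* = 1.314, (26.87, 33.33), width = 2 · t* · s/√n = 6.46
95% CI: t* = 2.052, (25.06, 35.14), width = 2 · t* · s/√n = 10.08

The 95% CI is wider by 10.08 - 6.46 = 3.62.
Higher confidence requires a wider interval.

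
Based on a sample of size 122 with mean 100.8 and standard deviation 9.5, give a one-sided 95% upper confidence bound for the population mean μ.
μ ≤ 102.23

Upper bound (one-sided):
t* = 1.658 (one-sided for 95%)
Upper bound = x̄ + t* · s/√n = 100.8 + 1.658 · 9.5/√122 = 102.23

We are 95% confident that μ ≤ 102.23.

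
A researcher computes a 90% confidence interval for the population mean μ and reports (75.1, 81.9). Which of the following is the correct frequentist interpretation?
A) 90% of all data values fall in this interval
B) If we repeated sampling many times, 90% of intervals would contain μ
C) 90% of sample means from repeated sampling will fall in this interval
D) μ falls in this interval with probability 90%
B

A) Wrong — a CI is about the parameter μ, not individual data values.
B) Correct — this is the frequentist long-run coverage interpretation.
C) Wrong — coverage applies to intervals containing μ, not to future x̄ values.
D) Wrong — μ is fixed; the randomness lives in the interval, not in μ.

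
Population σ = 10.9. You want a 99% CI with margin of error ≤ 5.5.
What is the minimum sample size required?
n ≥ 27

For margin E ≤ 5.5:
n ≥ (z* · σ / E)²
n ≥ (2.576 · 10.9 / 5.5)²
n ≥ 26.06

Minimum n = 27 (rounding up)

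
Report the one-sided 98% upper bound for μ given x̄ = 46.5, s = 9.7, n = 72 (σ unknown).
μ ≤ 48.89

Upper bound (one-sided):
t* = 2.092 (one-sided for 98%)
Upper bound = x̄ + t* · s/√n = 46.5 + 2.092 · 9.7/√72 = 48.89

We are 98% confident that μ ≤ 48.89.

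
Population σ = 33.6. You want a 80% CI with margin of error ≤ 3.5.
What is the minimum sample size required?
n ≥ 152

For margin E ≤ 3.5:
n ≥ (z* · σ / E)²
n ≥ (1.282 · 33.6 / 3.5)²
n ≥ 151.47

Minimum n = 152 (rounding up)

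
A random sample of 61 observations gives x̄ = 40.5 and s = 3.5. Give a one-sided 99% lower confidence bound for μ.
μ ≥ 39.43

Lower bound (one-sided):
t* = 2.390 (one-sided for 99%)
Lower bound = x̄ - t* · s/√n = 40.5 - 2.390 · 3.5/√61 = 39.43

We are 99% confident that μ ≥ 39.43.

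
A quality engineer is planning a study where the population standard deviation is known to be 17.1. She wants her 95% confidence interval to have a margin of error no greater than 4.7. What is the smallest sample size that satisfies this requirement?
n ≥ 51

For margin E ≤ 4.7:
n ≥ (z* · σ / E)²
n ≥ (1.960 · 17.1 / 4.7)²
n ≥ 50.85

Minimum n = 51 (rounding up)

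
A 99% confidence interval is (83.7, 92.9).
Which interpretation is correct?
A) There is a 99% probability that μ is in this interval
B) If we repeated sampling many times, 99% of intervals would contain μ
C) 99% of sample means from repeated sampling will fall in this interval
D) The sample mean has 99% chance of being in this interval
B

A) Wrong — μ is fixed; the randomness lives in the interval, not in μ.
B) Correct — this is the frequentist long-run coverage interpretation.
C) Wrong — coverage applies to intervals containing μ, not to future x̄ values.
D) Wrong — x̄ is observed and sits in the interval by construction.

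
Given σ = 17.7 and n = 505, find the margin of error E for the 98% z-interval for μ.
Margin of error = 1.83

Margin of error = z* · σ/√n
= 2.326 · 17.7/√505
= 2.326 · 17.7/22.4722
= 1.83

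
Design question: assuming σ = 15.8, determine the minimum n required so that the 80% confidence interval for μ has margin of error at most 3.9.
n ≥ 27

For margin E ≤ 3.9:
n ≥ (z* · σ / E)²
n ≥ (1.282 · 15.8 / 3.9)²
n ≥ 26.97

Minimum n = 27 (rounding up)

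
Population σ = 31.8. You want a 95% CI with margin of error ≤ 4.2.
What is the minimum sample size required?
n ≥ 221

For margin E ≤ 4.2:
n ≥ (z* · σ / E)²
n ≥ (1.960 · 31.8 / 4.2)²
n ≥ 220.23

Minimum n = 221 (rounding up)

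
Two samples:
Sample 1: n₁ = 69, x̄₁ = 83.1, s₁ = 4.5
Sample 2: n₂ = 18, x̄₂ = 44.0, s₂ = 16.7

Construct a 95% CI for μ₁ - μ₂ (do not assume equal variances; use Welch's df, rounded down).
(30.72, 47.48)

Difference: x̄₁ - x̄₂ = 39.10
SE = √(s₁²/n₁ + s₂²/n₂) = √(4.5²/69 + 16.7²/18) = 3.9733
df = 17.65 → 17 (Welch–Satterthwaite, rounded down)
t* = 2.110

CI: 39.10 ± 2.110 · 3.9733 = 39.10 ± 8.38 = (30.72, 47.48)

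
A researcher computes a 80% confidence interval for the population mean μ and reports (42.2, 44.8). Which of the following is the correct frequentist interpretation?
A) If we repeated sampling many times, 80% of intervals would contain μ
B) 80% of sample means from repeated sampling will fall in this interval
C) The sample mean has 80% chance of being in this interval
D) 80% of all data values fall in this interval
A

A) Correct — this is the frequentist long-run coverage interpretation.
B) Wrong — coverage applies to intervals containing μ, not to future x̄ values.
C) Wrong — x̄ is observed and sits in the interval by construction.
D) Wrong — a CI is about the parameter μ, not individual data values.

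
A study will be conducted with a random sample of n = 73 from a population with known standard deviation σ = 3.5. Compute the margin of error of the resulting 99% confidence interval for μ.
Margin of error = 1.06

Margin of error = z* · σ/√n
= 2.576 · 3.5/√73
= 2.576 · 3.5/8.5440
= 1.06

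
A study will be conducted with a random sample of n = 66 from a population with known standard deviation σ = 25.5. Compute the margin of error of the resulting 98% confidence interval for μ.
Margin of error = 7.30

Margin of error = z* · σ/√n
= 2.326 · 25.5/√66
= 2.326 · 25.5/8.1240
= 7.30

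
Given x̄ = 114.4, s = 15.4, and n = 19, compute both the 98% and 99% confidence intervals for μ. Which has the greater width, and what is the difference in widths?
99% CI is wider by 2.31

df = 18
98% CI: t* = 2.552, (105.38, 123.42), width = 2 · t* · s/√n = 18.03
99% CI: t* = 2.878, (104.23, 124.57), width = 2 · t* · s/√n = 20.34

The 99% CI is wider by 20.34 - 18.03 = 2.31.
Higher confidence requires a wider interval.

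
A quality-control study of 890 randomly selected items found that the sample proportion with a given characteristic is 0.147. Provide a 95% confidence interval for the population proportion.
(0.124, 0.170)

Proportion CI:
SE = √(p̂(1-p̂)/n) = √(0.147 · 0.853 / 890) = 0.01187

z* = 1.960
Margin = z* · SE = 1.960 · 0.01187 = 0.0233

CI: 0.147 ± 0.0233 = (0.124, 0.170)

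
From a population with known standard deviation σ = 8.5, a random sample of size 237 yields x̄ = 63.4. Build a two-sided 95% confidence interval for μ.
(62.32, 64.48)

z-interval (σ known):
z* = 1.960 for 95% confidence

Margin of error = z* · σ/√n = 1.960 · 8.5/√237 = 1.08

CI: (63.4 - 1.08, 63.4 + 1.08) = (62.32, 64.48)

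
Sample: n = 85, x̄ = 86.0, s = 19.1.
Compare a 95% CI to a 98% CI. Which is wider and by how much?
98% CI is wider by 1.59

df = 84
95% CI: t* = 1.989, (81.88, 90.12), width = 2 · t* · s/√n = 8.24
98% CI: t* = 2.372, (81.09, 90.91), width = 2 · t* · s/√n = 9.83

The 98% CI is wider by 9.83 - 8.24 = 1.59.
Higher confidence requires a wider interval.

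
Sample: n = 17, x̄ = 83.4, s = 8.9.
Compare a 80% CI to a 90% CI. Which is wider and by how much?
90% CI is wider by 1.77

df = 16
80% CI: t* = 1.337, (80.51, 86.29), width = 2 · t* · s/√n = 5.77
90% CI: t* = 1.746, (79.63, 87.17), width = 2 · t* · s/√n = 7.54

The 90% CI is wider by 7.54 - 5.77 = 1.77.
Higher confidence requires a wider interval.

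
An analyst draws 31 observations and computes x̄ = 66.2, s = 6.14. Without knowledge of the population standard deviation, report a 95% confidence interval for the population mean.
(63.95, 68.45)

t-interval (σ unknown):
df = n - 1 = 30
t* = 2.042 for 95% confidence

Margin of error = t* · s/√n = 2.042 · 6.14/√31 = 2.25

CI: (63.95, 68.45)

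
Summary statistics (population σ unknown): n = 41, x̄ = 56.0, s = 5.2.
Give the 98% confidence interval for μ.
(54.03, 57.97)

t-interval (σ unknown):
df = n - 1 = 40
t* = 2.423 for 98% confidence

Margin of error = t* · s/√n = 2.423 · 5.2/√41 = 1.97

CI: (54.03, 57.97)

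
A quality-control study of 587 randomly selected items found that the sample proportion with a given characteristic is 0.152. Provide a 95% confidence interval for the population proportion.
(0.123, 0.181)

Proportion CI:
SE = √(p̂(1-p̂)/n) = √(0.152 · 0.848 / 587) = 0.01482

z* = 1.960
Margin = z* · SE = 1.960 · 0.01482 = 0.0290

CI: 0.152 ± 0.0290 = (0.123, 0.181)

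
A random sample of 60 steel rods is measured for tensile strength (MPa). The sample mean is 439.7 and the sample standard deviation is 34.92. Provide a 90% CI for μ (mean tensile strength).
(432.17, 447.23)

t-interval (σ unknown):
df = n - 1 = 59
t* = 1.671 for 90% confidence

Margin of error = t* · s/√n = 1.671 · 34.92/√60 = 7.53

CI: (432.17, 447.23)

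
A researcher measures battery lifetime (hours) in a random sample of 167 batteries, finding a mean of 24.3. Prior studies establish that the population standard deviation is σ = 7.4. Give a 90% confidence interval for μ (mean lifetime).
(23.36, 25.24)

z-interval (σ known):
z* = 1.645 for 90% confidence

Margin of error = z* · σ/√n = 1.645 · 7.4/√167 = 0.94

CI: (24.3 - 0.94, 24.3 + 0.94) = (23.36, 25.24)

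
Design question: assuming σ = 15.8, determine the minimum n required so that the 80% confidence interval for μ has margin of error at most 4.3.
n ≥ 23

For margin E ≤ 4.3:
n ≥ (z* · σ / E)²
n ≥ (1.282 · 15.8 / 4.3)²
n ≥ 22.19

Minimum n = 23 (rounding up)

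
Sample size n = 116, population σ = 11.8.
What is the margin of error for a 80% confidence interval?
Margin of error = 1.40

Margin of error = z* · σ/√n
= 1.282 · 11.8/√116
= 1.282 · 11.8/10.7703
= 1.40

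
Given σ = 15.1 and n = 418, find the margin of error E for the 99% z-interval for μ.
Margin of error = 1.90

Margin of error = z* · σ/√n
= 2.576 · 15.1/√418
= 2.576 · 15.1/20.4450
= 1.90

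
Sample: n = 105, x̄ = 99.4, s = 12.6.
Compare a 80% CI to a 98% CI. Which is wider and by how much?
98% CI is wider by 2.64

df = 104
80% CI: t* = 1.290, (97.81, 100.99), width = 2 · t* · s/√n = 3.17
98% CI: t* = 2.363, (96.49, 102.31), width = 2 · t* · s/√n = 5.81

The 98% CI is wider by 5.81 - 3.17 = 2.64.
Higher confidence requires a wider interval.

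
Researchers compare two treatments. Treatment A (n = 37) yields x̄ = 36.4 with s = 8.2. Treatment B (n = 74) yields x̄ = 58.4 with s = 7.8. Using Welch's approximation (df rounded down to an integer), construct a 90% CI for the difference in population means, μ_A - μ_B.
(-24.71, -19.29)

Difference: x̄₁ - x̄₂ = -22.00
SE = √(s₁²/n₁ + s₂²/n₂) = √(8.2²/37 + 7.8²/74) = 1.6246
df = 68.98 → 68 (Welch–Satterthwaite, rounded down)
t* = 1.668

CI: -22.00 ± 1.668 · 1.6246 = -22.00 ± 2.71 = (-24.71, -19.29)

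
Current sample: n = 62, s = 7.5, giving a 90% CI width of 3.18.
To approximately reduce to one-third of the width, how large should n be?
n ≈ 558

CI width ∝ 1/√n
To reduce width by factor 3, need √n to grow by 3 → need 3² = 9 times as many samples.

Current: n = 62, width = 3.18
New: n = 558, width ≈ 1.05

Width reduced by factor of 3.18/1.05 = 3.03.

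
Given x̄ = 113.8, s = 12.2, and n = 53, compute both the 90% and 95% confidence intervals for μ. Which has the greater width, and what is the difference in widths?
95% CI is wider by 1.12

df = 52
90% CI: t* = 1.675, (110.99, 116.61), width = 2 · t* · s/√n = 5.61
95% CI: t* = 2.007, (110.44, 117.16), width = 2 · t* · s/√n = 6.73

The 95% CI is wider by 6.73 - 5.61 = 1.12.
Higher confidence requires a wider interval.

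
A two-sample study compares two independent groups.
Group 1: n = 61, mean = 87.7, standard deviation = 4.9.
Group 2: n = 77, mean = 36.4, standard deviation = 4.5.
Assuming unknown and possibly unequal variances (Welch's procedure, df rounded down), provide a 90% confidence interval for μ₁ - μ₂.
(49.96, 52.64)

Difference: x̄₁ - x̄₂ = 51.30
SE = √(s₁²/n₁ + s₂²/n₂) = √(4.9²/61 + 4.5²/77) = 0.8103
df = 123.45 → 123 (Welch–Satterthwaite, rounded down)
t* = 1.657

CI: 51.30 ± 1.657 · 0.8103 = 51.30 ± 1.34 = (49.96, 52.64)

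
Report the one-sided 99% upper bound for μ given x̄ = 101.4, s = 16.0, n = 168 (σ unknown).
μ ≤ 104.30

Upper bound (one-sided):
t* = 2.349 (one-sided for 99%)
Upper bound = x̄ + t* · s/√n = 101.4 + 2.349 · 16.0/√168 = 104.30

We are 99% confident that μ ≤ 104.30.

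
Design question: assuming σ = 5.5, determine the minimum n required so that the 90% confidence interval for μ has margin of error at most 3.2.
n ≥ 8

For margin E ≤ 3.2:
n ≥ (z* · σ / E)²
n ≥ (1.645 · 5.5 / 3.2)²
n ≥ 7.99

Minimum n = 8 (rounding up)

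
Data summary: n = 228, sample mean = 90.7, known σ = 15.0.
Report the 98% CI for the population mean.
(88.39, 93.01)

z-interval (σ known):
z* = 2.326 for 98% confidence

Margin of error = z* · σ/√n = 2.326 · 15.0/√228 = 2.31

CI: (90.7 - 2.31, 90.7 + 2.31) = (88.39, 93.01)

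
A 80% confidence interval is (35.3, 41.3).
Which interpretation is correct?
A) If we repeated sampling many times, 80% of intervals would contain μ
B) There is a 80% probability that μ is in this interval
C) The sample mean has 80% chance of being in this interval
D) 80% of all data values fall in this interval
A

A) Correct — this is the frequentist long-run coverage interpretation.
B) Wrong — μ is fixed; the randomness lives in the interval, not in μ.
C) Wrong — x̄ is observed and sits in the interval by construction.
D) Wrong — a CI is about the parameter μ, not individual data values.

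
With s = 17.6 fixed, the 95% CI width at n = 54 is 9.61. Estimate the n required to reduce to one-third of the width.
n ≈ 486

CI width ∝ 1/√n
To reduce width by factor 3, need √n to grow by 3 → need 3² = 9 times as many samples.

Current: n = 54, width = 9.61
New: n = 486, width ≈ 3.14

Width reduced by factor of 9.61/3.14 = 3.06.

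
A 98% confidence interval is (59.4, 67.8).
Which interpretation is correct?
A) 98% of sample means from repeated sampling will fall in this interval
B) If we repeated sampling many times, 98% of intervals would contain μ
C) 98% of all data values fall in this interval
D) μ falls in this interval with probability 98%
B

A) Wrong — coverage applies to intervals containing μ, not to future x̄ values.
B) Correct — this is the frequentist long-run coverage interpretation.
C) Wrong — a CI is about the parameter μ, not individual data values.
D) Wrong — μ is fixed; the randomness lives in the interval, not in μ.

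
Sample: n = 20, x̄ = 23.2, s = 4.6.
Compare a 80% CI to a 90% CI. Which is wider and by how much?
90% CI is wider by 0.83

df = 19
80% CI: t* = 1.328, (21.83, 24.57), width = 2 · t* · s/√n = 2.73
90% CI: t* = 1.729, (21.42, 24.98), width = 2 · t* · s/√n = 3.56

The 90% CI is wider by 3.56 - 2.73 = 0.83.
Higher confidence requires a wider interval.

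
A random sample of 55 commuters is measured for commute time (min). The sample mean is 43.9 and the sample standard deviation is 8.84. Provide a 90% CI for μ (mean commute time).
(41.90, 45.90)

t-interval (σ unknown):
df = n - 1 = 54
t* = 1.674 for 90% confidence

Margin of error = t* · s/√n = 1.674 · 8.84/√55 = 2.00

CI: (41.90, 45.90)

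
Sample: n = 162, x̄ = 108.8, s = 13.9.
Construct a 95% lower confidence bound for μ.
μ ≥ 106.99

Lower bound (one-sided):
t* = 1.654 (one-sided for 95%)
Lower bound = x̄ - t* · s/√n = 108.8 - 1.654 · 13.9/√162 = 106.99

We are 95% confident that μ ≥ 106.99.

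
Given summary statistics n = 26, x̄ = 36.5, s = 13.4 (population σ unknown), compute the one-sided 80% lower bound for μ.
μ ≥ 34.25

Lower bound (one-sided):
t* = 0.856 (one-sided for 80%)
Lower bound = x̄ - t* · s/√n = 36.5 - 0.856 · 13.4/√26 = 34.25

We are 80% confident that μ ≥ 34.25.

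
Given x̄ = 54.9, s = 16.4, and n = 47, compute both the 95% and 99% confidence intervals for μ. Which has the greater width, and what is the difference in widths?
99% CI is wider by 3.23

df = 46
95% CI: t* = 2.013, (50.08, 59.72), width = 2 · t* · s/√n = 9.63
99% CI: t* = 2.687, (48.47, 61.33), width = 2 · t* · s/√n = 12.86

The 99% CI is wider by 12.86 - 9.63 = 3.23.
Higher confidence requires a wider interval.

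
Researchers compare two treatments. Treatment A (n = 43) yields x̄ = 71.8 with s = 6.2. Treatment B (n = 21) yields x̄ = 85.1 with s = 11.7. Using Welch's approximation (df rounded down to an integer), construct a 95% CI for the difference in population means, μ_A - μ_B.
(-18.91, -7.69)

Difference: x̄₁ - x̄₂ = -13.30
SE = √(s₁²/n₁ + s₂²/n₂) = √(6.2²/43 + 11.7²/21) = 2.7226
df = 25.63 → 25 (Welch–Satterthwaite, rounded down)
t* = 2.060

CI: -13.30 ± 2.060 · 2.7226 = -13.30 ± 5.61 = (-18.91, -7.69)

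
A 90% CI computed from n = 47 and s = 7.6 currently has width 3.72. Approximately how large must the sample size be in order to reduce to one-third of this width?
n ≈ 423

CI width ∝ 1/√n
To reduce width by factor 3, need √n to grow by 3 → need 3² = 9 times as many samples.

Current: n = 47, width = 3.72
New: n = 423, width ≈ 1.22

Width reduced by factor of 3.72/1.22 = 3.05.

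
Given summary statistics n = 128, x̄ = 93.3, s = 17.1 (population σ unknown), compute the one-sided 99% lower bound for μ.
μ ≥ 89.74

Lower bound (one-sided):
t* = 2.356 (one-sided for 99%)
Lower bound = x̄ - t* · s/√n = 93.3 - 2.356 · 17.1/√128 = 89.74

We are 99% confident that μ ≥ 89.74.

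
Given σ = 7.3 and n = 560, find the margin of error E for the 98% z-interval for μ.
Margin of error = 0.72

Margin of error = z* · σ/√n
= 2.326 · 7.3/√560
= 2.326 · 7.3/23.6643
= 0.72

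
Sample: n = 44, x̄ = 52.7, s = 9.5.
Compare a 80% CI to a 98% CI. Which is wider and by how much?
98% CI is wider by 3.19

df = 43
80% CI: t* = 1.302, (50.84, 54.56), width = 2 · t* · s/√n = 3.73
98% CI: t* = 2.416, (49.24, 56.16), width = 2 · t* · s/√n = 6.92

The 98% CI is wider by 6.92 - 3.73 = 3.19.
Higher confidence requires a wider interval.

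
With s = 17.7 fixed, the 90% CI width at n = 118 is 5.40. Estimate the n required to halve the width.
n ≈ 472

CI width ∝ 1/√n
To reduce width by factor 2, need √n to grow by 2 → need 2² = 4 times as many samples.

Current: n = 118, width = 5.40
New: n = 472, width ≈ 2.69

Width reduced by factor of 5.40/2.69 = 2.01.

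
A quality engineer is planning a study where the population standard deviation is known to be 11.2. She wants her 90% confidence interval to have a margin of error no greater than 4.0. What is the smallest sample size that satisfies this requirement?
n ≥ 22

For margin E ≤ 4.0:
n ≥ (z* · σ / E)²
n ≥ (1.645 · 11.2 / 4.0)²
n ≥ 21.22

Minimum n = 22 (rounding up)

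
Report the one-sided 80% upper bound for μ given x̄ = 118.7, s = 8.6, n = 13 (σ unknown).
μ ≤ 120.78

Upper bound (one-sided):
t* = 0.873 (one-sided for 80%)
Upper bound = x̄ + t* · s/√n = 118.7 + 0.873 · 8.6/√13 = 120.78

We are 80% confident that μ ≤ 120.78.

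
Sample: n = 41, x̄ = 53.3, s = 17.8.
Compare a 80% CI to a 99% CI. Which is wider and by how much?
99% CI is wider by 7.79

df = 40
80% CI: t* = 1.303, (49.68, 56.92), width = 2 · t* · s/√n = 7.24
99% CI: t* = 2.704, (45.78, 60.82), width = 2 · t* · s/√n = 15.03

The 99% CI is wider by 15.03 - 7.24 = 7.79.
Higher confidence requires a wider interval.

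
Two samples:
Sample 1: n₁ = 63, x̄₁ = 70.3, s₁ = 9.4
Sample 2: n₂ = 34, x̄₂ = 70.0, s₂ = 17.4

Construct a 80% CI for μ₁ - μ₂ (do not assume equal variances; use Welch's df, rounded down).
(-3.88, 4.48)

Difference: x̄₁ - x̄₂ = 0.30
SE = √(s₁²/n₁ + s₂²/n₂) = √(9.4²/63 + 17.4²/34) = 3.2105
df = 43.64 → 43 (Welch–Satterthwaite, rounded down)
t* = 1.302

CI: 0.30 ± 1.302 · 3.2105 = 0.30 ± 4.18 = (-3.88, 4.48)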